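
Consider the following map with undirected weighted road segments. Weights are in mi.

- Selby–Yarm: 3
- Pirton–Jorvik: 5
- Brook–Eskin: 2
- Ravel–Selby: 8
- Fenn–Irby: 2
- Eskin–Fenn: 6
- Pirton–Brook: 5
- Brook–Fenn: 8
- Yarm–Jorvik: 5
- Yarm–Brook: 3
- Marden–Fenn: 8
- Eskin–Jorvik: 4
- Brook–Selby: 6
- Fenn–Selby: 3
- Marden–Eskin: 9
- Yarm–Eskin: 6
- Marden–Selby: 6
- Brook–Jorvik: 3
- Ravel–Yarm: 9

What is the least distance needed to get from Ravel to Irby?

Candidate routes:
Ravel → Yarm → Selby → Fenn → Irby: 9+3+3+2 = 17
Ravel → Selby → Fenn → Irby: 8+3+2 = 13
The minimum is 13 mi via Ravel → Selby → Fenn → Irby.

13 mi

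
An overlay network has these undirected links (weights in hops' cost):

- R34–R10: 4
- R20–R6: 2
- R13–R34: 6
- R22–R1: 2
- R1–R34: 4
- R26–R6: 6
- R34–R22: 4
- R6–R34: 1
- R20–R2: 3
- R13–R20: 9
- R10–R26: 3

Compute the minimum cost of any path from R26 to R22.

Candidate routes:
R26 → R10 → R34 → R22: 3+4+4 = 11
R26 → R6 → R34 → R1 → R22: 6+1+4+2 = 13
Cheapest is R26 → R10 → R34 → R22 at 11 hops' cost.

11 hops' cost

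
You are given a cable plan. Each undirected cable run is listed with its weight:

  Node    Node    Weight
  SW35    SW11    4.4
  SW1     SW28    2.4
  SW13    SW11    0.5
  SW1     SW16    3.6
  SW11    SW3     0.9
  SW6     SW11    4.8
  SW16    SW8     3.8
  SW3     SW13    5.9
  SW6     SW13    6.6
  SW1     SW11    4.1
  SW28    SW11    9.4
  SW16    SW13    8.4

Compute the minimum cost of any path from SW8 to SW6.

16.3

Candidate routes:
SW8–SW16–SW1–SW11–SW6: 3.8+3.6+4.1+4.8 = 16.3
SW8–SW16–SW13–SW11–SW6: 3.8+8.4+0.5+4.8 = 17.5
The minimum is 16.3 via SW8–SW16–SW1–SW11–SW6.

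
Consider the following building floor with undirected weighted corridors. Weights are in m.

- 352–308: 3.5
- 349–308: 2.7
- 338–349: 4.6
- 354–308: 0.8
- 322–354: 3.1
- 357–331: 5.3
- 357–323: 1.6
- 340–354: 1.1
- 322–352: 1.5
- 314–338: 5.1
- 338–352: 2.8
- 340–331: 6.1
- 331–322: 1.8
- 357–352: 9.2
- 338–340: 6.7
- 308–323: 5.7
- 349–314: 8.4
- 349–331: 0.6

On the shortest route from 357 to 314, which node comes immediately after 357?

Enumerating some paths:
357 → 331 → 322 → 352 → 338 → 314: 5.3+1.8+1.5+2.8+5.1 = 16.5
357 → 331 → 349 → 314: 5.3+0.6+8.4 = 14.3
357 → 331 → 349 → 338 → 314: 5.3+0.6+4.6+5.1 = 15.6
Cheapest is 357 → 331 → 349 → 314 at 14.3 m.
So from 357 the first move is to 331.

331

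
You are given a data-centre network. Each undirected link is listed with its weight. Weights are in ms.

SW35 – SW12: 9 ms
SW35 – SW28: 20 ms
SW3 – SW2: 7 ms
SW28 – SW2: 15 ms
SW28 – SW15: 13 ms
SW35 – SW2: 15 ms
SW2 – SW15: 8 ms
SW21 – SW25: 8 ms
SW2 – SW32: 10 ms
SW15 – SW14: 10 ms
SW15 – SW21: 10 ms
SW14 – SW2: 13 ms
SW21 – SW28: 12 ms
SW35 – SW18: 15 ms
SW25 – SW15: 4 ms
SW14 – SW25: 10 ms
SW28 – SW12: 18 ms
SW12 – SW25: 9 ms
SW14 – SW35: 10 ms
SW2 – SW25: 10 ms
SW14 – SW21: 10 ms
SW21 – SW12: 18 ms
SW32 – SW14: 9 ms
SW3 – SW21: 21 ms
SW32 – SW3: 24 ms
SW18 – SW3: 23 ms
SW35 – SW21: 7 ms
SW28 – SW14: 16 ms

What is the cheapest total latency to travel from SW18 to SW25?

30 ms

Shortest distances from SW18:
SW18: 0
SW35: 15  (via SW18)
SW21: 22  (via SW35)
SW3: 23  (via SW18)
SW12: 24  (via SW35)
SW14: 25  (via SW35)
SW25: 30  (via SW21)
Shortest route: SW18 → SW35 → SW21 → SW25 = 30 ms.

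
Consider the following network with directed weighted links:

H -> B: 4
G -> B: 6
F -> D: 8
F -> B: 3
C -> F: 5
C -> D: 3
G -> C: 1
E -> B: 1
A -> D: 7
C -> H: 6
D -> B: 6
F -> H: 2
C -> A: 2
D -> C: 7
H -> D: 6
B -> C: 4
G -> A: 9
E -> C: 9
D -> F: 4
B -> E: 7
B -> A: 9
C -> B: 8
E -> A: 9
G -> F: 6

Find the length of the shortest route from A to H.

Settle nodes by increasing distance from A:
A: 0
D: 7  (via A)
F: 11  (via D)
B: 13  (via D)
H: 13  (via F)
Shortest route: A–D–F–H = 13.

13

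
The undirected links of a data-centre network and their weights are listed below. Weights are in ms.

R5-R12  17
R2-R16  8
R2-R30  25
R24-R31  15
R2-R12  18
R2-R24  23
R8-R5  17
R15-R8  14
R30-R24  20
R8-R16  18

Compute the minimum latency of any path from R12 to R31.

56 ms

Settle nodes by increasing distance from R12:
R12: 0
R5: 17  (via R12)
R2: 18  (via R12)
R16: 26  (via R2)
R8: 34  (via R5)
R24: 41  (via R2)
R30: 43  (via R2)
R15: 48  (via R8)
R31: 56  (via R24)
Shortest route: R12 → R2 → R24 → R31 = 56 ms.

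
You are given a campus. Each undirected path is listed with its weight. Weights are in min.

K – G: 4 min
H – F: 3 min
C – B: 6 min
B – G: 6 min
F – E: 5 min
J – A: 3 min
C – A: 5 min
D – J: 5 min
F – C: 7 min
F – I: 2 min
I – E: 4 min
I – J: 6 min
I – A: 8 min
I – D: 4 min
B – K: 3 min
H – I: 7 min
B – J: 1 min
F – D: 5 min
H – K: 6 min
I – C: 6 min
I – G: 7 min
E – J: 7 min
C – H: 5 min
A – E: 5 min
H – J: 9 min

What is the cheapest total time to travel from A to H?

10 min

Compare a few routes:
A → J → H: 3+9 = 12
A → C → H: 5+5 = 10
Cheapest is A → C → H at 10 min.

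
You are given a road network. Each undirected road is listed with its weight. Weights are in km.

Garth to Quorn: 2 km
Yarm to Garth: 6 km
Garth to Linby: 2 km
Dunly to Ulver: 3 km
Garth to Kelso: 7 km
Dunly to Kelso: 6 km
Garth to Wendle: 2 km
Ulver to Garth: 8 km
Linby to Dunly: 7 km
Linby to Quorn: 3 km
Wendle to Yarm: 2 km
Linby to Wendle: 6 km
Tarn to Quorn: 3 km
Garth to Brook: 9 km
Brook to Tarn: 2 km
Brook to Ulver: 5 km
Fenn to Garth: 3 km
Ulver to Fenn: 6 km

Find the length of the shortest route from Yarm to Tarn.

9 km

Enumerating some paths:
Yarm - Garth - Quorn - Tarn: 6+2+3 = 11
Yarm - Wendle - Garth - Quorn - Tarn: 2+2+2+3 = 9
Cheapest is Yarm - Wendle - Garth - Quorn - Tarn at 9 km.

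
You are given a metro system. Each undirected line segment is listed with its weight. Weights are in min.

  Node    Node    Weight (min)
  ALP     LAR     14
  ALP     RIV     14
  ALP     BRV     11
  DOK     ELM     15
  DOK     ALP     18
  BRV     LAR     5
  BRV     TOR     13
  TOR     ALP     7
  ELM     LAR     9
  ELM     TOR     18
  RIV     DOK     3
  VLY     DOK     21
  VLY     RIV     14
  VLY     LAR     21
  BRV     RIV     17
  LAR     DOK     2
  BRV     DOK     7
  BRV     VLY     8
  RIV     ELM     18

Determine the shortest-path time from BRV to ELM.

Candidate routes:
BRV → DOK → LAR → ELM: 7+2+9 = 18
BRV → LAR → ELM: 5+9 = 14
The minimum is 14 min via BRV → LAR → ELM.

14 min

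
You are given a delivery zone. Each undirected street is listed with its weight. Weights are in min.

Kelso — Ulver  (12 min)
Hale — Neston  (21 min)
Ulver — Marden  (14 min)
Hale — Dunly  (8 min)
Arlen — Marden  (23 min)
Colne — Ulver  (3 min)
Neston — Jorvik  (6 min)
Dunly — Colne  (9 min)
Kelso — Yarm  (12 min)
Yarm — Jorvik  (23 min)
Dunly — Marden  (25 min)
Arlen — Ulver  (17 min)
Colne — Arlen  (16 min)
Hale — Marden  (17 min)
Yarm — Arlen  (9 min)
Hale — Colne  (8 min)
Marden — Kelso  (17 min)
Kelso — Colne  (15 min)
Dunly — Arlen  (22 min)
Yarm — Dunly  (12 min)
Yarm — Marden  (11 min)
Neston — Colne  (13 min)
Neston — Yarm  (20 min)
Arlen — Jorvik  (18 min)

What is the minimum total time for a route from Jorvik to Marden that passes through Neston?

Shortest Jorvik→Neston: Jorvik → Neston = 6
Best Neston to Marden: Neston → Colne → Ulver → Marden costing 30
Total via Neston: 6 + 30 = 36 min.

36 min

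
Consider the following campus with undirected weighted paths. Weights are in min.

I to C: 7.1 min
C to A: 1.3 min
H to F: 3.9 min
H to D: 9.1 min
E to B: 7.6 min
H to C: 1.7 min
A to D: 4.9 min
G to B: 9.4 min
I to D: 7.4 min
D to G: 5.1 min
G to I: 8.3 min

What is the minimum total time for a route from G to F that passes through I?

21 min

Best G to I: G–I costing 8.3
Shortest I→F: I–C–H–F = 12.7
Total via I: 8.3 + 12.7 = 21 min.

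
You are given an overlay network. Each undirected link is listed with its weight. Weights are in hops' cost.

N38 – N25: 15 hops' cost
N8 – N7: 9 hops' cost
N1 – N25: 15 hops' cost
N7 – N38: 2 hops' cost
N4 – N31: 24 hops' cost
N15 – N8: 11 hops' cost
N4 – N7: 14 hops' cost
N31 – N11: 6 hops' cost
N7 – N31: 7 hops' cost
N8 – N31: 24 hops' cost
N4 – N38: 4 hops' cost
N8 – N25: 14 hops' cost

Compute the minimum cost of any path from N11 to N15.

33 hops' cost

Enumerating some paths:
N11 - N31 - N7 - N38 - N25 - N8 - N15: 6+7+2+15+14+11 = 55
N11 - N31 - N4 - N38 - N7 - N8 - N15: 6+24+4+2+9+11 = 56
N11 - N31 - N8 - N15: 6+24+11 = 41
N11 - N31 - N7 - N8 - N15: 6+7+9+11 = 33
Cheapest is N11 - N31 - N7 - N8 - N15 at 33 hops' cost.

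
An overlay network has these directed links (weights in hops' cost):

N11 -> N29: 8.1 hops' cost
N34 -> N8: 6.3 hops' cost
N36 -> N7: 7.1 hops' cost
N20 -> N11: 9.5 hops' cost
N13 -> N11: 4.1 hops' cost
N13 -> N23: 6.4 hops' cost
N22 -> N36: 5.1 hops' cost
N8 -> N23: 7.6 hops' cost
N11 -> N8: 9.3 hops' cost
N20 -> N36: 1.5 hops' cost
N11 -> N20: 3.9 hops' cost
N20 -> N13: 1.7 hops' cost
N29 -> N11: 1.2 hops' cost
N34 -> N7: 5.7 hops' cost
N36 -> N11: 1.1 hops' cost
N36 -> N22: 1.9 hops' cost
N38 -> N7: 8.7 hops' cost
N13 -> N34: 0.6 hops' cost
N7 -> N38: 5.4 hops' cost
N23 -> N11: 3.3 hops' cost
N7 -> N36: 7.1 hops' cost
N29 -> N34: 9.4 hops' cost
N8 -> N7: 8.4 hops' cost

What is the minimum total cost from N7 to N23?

Shortest distances from N7:
N7: 0
N38: 5.4  (via N7)
N36: 7.1  (via N7)
N11: 8.2  (via N36)
N22: 9  (via N36)
N20: 12.1  (via N11)
N13: 13.8  (via N20)
N34: 14.4  (via N13)
N29: 16.3  (via N11)
N8: 17.5  (via N11)
N23: 20.2  (via N13)
Shortest route: N7 → N36 → N11 → N20 → N13 → N23 = 20.2 hops' cost.

20.2 hops' cost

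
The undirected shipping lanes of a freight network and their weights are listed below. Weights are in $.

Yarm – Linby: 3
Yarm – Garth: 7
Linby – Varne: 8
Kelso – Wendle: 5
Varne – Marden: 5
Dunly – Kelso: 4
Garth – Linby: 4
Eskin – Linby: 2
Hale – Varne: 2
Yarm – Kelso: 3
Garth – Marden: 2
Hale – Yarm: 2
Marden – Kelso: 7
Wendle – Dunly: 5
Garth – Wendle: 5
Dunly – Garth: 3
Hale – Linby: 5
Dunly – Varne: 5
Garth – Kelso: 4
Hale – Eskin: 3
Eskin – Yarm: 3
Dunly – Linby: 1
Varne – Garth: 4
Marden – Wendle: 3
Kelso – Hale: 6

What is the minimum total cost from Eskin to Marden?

$8

Enumerating some paths:
Eskin–Hale–Varne–Garth–Marden: 3+2+4+2 = 11
Eskin–Linby–Garth–Marden: 2+4+2 = 8
Eskin–Hale–Varne–Marden: 3+2+5 = 10
The minimum is $8 via Eskin–Linby–Garth–Marden.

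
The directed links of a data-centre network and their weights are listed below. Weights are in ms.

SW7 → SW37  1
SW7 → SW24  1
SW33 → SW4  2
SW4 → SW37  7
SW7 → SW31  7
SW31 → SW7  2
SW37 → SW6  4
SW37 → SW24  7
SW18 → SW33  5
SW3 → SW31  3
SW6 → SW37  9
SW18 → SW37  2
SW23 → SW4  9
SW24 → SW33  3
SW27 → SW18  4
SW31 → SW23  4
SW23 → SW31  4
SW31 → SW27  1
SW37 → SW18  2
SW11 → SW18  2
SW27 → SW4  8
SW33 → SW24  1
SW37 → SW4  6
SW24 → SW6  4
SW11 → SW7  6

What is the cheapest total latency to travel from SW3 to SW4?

11 ms

Settle nodes by increasing distance from SW3:
SW3: 0
SW31: 3  (via SW3)
SW27: 4  (via SW31)
SW7: 5  (via SW31)
SW24: 6  (via SW7)
SW37: 6  (via SW7)
SW23: 7  (via SW31)
SW18: 8  (via SW27)
SW33: 9  (via SW24)
SW6: 10  (via SW24)
SW4: 11  (via SW33)
Shortest route: SW3–SW31–SW7–SW24–SW33–SW4 = 11 ms.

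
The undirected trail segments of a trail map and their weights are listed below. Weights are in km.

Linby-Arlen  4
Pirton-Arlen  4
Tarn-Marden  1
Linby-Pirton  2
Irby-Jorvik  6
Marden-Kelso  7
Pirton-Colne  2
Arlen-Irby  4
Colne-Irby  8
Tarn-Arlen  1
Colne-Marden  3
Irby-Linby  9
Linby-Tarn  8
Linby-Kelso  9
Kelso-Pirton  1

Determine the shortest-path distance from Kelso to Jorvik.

Running Dijkstra from Kelso:
Kelso: 0
Pirton: 1  (via Kelso)
Linby: 3  (via Pirton)
Colne: 3  (via Pirton)
Arlen: 5  (via Pirton)
Marden: 6  (via Colne)
Tarn: 6  (via Arlen)
Irby: 9  (via Arlen)
Jorvik: 15  (via Irby)
Shortest route: Kelso–Pirton–Arlen–Irby–Jorvik = 15 km.

15 km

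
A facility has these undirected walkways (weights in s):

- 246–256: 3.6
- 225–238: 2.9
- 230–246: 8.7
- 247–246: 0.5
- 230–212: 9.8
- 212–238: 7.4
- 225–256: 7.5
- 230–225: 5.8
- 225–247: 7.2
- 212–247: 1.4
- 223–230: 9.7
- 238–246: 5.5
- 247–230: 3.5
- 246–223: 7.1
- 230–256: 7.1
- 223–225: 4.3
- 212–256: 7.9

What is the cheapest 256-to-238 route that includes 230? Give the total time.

15.8 s

Shortest 256→230: 256 → 230 = 7.1
Shortest 230→238: 230 → 225 → 238 = 8.7
Total via 230: 7.1 + 8.7 = 15.8 s.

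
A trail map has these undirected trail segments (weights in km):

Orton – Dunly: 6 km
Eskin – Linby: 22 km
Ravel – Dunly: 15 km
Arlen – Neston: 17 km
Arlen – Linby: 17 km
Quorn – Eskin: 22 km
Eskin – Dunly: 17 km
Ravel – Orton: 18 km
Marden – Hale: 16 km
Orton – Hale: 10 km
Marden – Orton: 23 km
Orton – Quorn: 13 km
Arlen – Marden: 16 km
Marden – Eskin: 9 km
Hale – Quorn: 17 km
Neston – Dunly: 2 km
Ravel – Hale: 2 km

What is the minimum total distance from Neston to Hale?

18 km

Compare a few routes:
Neston → Dunly → Orton → Ravel → Hale: 2+6+18+2 = 28
Neston → Dunly → Ravel → Hale: 2+15+2 = 19
Neston → Dunly → Orton → Hale: 2+6+10 = 18
Neston → Dunly → Orton → Quorn → Hale: 2+6+13+17 = 38
Cheapest is Neston → Dunly → Orton → Hale at 18 km.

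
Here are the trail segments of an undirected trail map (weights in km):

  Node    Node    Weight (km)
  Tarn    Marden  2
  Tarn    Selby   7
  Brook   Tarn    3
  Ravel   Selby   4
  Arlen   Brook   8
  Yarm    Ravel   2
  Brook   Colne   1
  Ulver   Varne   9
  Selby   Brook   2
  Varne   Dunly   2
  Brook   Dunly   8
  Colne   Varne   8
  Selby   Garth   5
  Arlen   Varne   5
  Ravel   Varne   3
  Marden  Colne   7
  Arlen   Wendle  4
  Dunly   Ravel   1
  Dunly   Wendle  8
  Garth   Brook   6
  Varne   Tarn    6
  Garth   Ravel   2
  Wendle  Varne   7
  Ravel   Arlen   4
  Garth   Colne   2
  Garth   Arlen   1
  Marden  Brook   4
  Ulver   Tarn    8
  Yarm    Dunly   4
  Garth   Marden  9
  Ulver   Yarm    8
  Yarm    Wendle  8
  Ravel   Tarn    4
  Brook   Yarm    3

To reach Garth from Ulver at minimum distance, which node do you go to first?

Yarm

Enumerating some paths:
Ulver - Tarn - Ravel - Garth: 8+4+2 = 14
Ulver - Yarm - Ravel - Garth: 8+2+2 = 12
Ulver - Varne - Ravel - Garth: 9+3+2 = 14
Ulver - Varne - Dunly - Ravel - Garth: 9+2+1+2 = 14
Cheapest is Ulver - Yarm - Ravel - Garth at 12 km.
So from Ulver the first move is to Yarm.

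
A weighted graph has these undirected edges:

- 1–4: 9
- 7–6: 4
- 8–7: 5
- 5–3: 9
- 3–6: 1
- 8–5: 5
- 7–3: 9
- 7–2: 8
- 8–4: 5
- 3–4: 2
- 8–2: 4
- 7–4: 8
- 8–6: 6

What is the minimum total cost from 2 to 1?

18

Compare a few routes:
2 - 8 - 4 - 1: 4+5+9 = 18
2 - 8 - 7 - 6 - 3 - 4 - 1: 4+5+4+1+2+9 = 25
2 - 8 - 6 - 3 - 4 - 1: 4+6+1+2+9 = 22
2 - 7 - 6 - 3 - 4 - 1: 8+4+1+2+9 = 24
Cheapest is 2 - 8 - 4 - 1 at 18.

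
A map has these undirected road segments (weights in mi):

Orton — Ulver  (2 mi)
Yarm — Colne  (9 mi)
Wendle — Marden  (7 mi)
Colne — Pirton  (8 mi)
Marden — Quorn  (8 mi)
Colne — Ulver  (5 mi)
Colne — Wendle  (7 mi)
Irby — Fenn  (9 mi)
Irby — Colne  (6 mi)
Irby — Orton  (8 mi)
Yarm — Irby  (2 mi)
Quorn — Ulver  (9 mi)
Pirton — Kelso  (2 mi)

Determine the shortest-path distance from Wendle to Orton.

Compare a few routes:
Wendle → Colne → Irby → Orton: 7+6+8 = 21
Wendle → Colne → Ulver → Orton: 7+5+2 = 14
The minimum is 14 mi via Wendle → Colne → Ulver → Orton.

14 mi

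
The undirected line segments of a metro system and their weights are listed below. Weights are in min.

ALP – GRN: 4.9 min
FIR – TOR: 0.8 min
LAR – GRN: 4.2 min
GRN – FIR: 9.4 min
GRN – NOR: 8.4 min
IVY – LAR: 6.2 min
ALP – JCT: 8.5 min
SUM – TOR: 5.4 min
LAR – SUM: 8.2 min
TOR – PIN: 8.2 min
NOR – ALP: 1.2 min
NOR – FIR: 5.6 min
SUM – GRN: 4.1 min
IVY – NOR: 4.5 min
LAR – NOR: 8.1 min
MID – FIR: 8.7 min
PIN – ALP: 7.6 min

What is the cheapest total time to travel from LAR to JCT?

17.6 min

Settle nodes by increasing distance from LAR:
LAR: 0
GRN: 4.2  (via LAR)
IVY: 6.2  (via LAR)
NOR: 8.1  (via LAR)
SUM: 8.2  (via LAR)
ALP: 9.1  (via GRN)
TOR: 13.6  (via SUM)
FIR: 13.6  (via GRN)
PIN: 16.7  (via ALP)
JCT: 17.6  (via ALP)
Shortest route: LAR → GRN → ALP → JCT = 17.6 min.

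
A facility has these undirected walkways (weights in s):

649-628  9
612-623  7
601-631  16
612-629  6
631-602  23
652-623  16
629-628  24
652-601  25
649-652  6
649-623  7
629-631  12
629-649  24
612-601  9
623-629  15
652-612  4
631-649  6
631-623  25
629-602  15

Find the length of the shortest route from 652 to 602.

Compare a few routes:
652 → 612 → 629 → 602: 4+6+15 = 25
652 → 649 → 631 → 602: 6+6+23 = 35
652 → 649 → 631 → 629 → 602: 6+6+12+15 = 39
The minimum is 25 s via 652 → 612 → 629 → 602.

25 s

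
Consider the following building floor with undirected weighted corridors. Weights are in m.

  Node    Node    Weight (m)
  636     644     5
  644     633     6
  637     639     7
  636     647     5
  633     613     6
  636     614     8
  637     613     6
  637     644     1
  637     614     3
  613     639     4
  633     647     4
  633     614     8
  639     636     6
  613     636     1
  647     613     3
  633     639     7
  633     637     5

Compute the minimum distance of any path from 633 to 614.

Running Dijkstra from 633:
633: 0
647: 4  (via 633)
637: 5  (via 633)
613: 6  (via 633)
644: 6  (via 633)
639: 7  (via 633)
636: 7  (via 613)
614: 8  (via 633)
Shortest route: 633 → 614 = 8 m.

8 m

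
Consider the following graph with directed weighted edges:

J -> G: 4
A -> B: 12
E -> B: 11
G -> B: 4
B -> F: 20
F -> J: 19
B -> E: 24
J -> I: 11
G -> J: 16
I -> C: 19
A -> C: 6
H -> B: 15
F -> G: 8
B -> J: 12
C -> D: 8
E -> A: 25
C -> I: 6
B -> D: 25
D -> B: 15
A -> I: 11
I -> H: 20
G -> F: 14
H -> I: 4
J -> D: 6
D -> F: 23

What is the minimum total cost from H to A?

Compare a few routes:
H–I–C–D–B–E–A: 4+19+8+15+24+25 = 95
H–B–E–A: 15+24+25 = 64
H–I–C–D–F–J–G–B–E–A: 4+19+8+23+19+4+4+24+25 = 130
H–I–C–D–F–G–B–E–A: 4+19+8+23+8+4+24+25 = 115
The minimum is 64 via H–B–E–A.

64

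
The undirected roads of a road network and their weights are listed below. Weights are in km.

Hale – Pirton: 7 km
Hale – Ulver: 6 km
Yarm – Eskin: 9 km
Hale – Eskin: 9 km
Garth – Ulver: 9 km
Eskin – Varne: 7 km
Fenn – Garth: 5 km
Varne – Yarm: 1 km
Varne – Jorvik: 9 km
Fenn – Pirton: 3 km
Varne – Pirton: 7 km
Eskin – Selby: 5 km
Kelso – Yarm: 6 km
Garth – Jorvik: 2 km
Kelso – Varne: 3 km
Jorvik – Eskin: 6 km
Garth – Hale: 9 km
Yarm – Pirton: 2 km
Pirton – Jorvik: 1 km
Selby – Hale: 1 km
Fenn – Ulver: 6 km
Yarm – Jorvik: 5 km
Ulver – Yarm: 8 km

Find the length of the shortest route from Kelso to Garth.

9 km

Shortest distances from Kelso:
Kelso: 0
Varne: 3  (via Kelso)
Yarm: 4  (via Varne)
Pirton: 6  (via Yarm)
Jorvik: 7  (via Pirton)
Fenn: 9  (via Pirton)
Garth: 9  (via Jorvik)
Shortest route: Kelso–Varne–Yarm–Pirton–Jorvik–Garth = 9 km.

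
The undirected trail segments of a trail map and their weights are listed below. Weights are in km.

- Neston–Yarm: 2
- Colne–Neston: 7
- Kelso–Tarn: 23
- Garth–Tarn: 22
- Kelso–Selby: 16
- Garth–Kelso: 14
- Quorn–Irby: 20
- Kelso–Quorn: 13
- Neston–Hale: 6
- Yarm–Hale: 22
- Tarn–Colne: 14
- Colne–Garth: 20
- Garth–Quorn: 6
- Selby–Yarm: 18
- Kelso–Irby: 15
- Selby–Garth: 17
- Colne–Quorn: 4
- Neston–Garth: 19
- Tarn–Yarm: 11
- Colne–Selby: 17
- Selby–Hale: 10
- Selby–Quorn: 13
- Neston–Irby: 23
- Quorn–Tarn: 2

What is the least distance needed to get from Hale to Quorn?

17 km

Compare a few routes:
Hale–Neston–Colne–Tarn–Quorn: 6+7+14+2 = 29
Hale–Neston–Yarm–Tarn–Quorn: 6+2+11+2 = 21
Hale–Selby–Quorn: 10+13 = 23
Hale–Neston–Colne–Quorn: 6+7+4 = 17
Cheapest is Hale–Neston–Colne–Quorn at 17 km.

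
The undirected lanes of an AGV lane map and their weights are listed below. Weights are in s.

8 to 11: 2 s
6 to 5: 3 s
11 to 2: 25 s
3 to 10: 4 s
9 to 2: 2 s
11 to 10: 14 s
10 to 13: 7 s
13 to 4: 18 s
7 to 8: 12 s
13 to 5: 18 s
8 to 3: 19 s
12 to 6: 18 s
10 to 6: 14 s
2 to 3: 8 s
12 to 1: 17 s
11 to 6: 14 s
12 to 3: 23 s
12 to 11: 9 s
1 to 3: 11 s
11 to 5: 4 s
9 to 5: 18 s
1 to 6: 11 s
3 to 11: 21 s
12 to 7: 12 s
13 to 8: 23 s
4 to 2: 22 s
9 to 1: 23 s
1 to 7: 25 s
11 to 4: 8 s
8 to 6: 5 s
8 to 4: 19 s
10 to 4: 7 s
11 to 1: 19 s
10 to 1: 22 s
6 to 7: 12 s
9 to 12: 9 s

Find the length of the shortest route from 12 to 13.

30 s

Shortest distances from 12:
12: 0
9: 9  (via 12)
11: 9  (via 12)
2: 11  (via 9)
8: 11  (via 11)
7: 12  (via 12)
5: 13  (via 11)
6: 16  (via 8)
1: 17  (via 12)
4: 17  (via 11)
3: 19  (via 2)
10: 23  (via 11)
13: 30  (via 10)
Shortest route: 12–11–10–13 = 30 s.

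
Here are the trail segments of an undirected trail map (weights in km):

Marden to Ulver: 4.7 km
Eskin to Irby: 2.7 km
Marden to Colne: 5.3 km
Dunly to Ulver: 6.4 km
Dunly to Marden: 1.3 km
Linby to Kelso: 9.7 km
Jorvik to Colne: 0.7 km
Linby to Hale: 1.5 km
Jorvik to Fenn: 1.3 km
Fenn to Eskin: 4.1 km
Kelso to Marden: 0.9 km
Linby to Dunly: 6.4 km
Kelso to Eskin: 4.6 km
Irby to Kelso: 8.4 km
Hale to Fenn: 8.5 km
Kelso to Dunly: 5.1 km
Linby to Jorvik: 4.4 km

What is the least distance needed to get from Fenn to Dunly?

8.6 km

Candidate routes:
Fenn - Jorvik - Colne - Marden - Dunly: 1.3+0.7+5.3+1.3 = 8.6
Fenn - Jorvik - Linby - Dunly: 1.3+4.4+6.4 = 12.1
Fenn - Eskin - Kelso - Marden - Dunly: 4.1+4.6+0.9+1.3 = 10.9
Fenn - Jorvik - Colne - Marden - Kelso - Dunly: 1.3+0.7+5.3+0.9+5.1 = 13.3
Cheapest is Fenn - Jorvik - Colne - Marden - Dunly at 8.6 km.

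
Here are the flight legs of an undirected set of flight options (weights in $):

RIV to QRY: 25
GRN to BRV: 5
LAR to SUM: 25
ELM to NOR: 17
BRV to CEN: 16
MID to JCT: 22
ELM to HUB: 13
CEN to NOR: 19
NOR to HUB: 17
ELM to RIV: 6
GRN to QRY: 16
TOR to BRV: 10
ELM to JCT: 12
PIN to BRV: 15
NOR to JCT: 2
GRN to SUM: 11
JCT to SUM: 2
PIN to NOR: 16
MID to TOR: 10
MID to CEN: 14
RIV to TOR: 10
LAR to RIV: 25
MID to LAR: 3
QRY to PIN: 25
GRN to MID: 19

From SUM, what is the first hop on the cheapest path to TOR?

Compare a few routes:
SUM–JCT–MID–TOR: 2+22+10 = 34
SUM–JCT–ELM–RIV–TOR: 2+12+6+10 = 30
SUM–GRN–BRV–TOR: 11+5+10 = 26
SUM–JCT–NOR–ELM–RIV–TOR: 2+2+17+6+10 = 37
Cheapest is SUM–GRN–BRV–TOR at $26.
So from SUM the first move is to GRN.

GRN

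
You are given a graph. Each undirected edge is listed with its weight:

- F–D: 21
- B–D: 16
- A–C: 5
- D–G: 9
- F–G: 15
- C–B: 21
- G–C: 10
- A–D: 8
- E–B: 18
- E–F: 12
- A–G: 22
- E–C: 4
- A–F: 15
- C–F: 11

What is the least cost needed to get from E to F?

12

Shortest distances from E:
E: 0
C: 4  (via E)
A: 9  (via C)
F: 12  (via E)
Shortest route: E → F = 12.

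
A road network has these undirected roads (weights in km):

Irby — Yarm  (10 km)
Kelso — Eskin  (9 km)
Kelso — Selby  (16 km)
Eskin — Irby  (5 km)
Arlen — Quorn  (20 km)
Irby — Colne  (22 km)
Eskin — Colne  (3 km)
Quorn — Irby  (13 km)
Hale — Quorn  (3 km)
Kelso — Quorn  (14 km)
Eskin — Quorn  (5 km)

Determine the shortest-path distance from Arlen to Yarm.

Settle nodes by increasing distance from Arlen:
Arlen: 0
Quorn: 20  (via Arlen)
Hale: 23  (via Quorn)
Eskin: 25  (via Quorn)
Colne: 28  (via Eskin)
Irby: 30  (via Eskin)
Kelso: 34  (via Quorn)
Yarm: 40  (via Irby)
Shortest route: Arlen → Quorn → Eskin → Irby → Yarm = 40 km.

40 km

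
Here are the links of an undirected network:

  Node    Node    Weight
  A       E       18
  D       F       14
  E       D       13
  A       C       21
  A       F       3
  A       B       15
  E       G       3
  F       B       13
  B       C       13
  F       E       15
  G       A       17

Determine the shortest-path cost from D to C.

Candidate routes:
D → F → A → C: 14+3+21 = 38
D → E → F → A → C: 13+15+3+21 = 52
D → F → B → C: 14+13+13 = 40
D → F → A → B → C: 14+3+15+13 = 45
Cheapest is D → F → A → C at 38.

38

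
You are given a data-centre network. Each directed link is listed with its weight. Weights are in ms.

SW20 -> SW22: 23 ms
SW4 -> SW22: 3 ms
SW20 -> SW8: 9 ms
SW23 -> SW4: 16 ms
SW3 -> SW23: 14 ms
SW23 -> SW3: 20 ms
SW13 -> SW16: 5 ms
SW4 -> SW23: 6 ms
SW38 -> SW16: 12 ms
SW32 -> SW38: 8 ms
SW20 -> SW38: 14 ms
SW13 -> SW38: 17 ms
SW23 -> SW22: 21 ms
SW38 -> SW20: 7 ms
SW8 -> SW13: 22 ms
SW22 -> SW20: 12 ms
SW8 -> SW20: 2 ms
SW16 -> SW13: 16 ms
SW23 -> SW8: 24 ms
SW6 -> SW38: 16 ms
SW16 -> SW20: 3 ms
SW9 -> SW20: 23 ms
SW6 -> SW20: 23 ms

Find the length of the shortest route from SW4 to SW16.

Settle nodes by increasing distance from SW4:
SW4: 0
SW22: 3  (via SW4)
SW23: 6  (via SW4)
SW20: 15  (via SW22)
SW8: 24  (via SW20)
SW3: 26  (via SW23)
SW38: 29  (via SW20)
SW16: 41  (via SW38)
Shortest route: SW4 → SW22 → SW20 → SW38 → SW16 = 41 ms.

41 ms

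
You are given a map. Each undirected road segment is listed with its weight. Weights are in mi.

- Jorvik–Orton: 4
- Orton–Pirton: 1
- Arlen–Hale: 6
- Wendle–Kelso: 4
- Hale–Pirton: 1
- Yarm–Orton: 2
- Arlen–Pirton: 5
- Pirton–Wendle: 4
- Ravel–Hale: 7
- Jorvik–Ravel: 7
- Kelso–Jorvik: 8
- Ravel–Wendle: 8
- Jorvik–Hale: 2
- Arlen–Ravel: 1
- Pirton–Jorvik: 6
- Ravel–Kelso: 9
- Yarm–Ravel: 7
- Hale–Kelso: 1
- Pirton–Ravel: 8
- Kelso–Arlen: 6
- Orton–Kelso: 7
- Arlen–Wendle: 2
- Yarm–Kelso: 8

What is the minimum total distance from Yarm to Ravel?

Shortest distances from Yarm:
Yarm: 0
Orton: 2  (via Yarm)
Pirton: 3  (via Orton)
Hale: 4  (via Pirton)
Kelso: 5  (via Hale)
Jorvik: 6  (via Orton)
Ravel: 7  (via Yarm)
Shortest route: Yarm–Ravel = 7 mi.

7 mi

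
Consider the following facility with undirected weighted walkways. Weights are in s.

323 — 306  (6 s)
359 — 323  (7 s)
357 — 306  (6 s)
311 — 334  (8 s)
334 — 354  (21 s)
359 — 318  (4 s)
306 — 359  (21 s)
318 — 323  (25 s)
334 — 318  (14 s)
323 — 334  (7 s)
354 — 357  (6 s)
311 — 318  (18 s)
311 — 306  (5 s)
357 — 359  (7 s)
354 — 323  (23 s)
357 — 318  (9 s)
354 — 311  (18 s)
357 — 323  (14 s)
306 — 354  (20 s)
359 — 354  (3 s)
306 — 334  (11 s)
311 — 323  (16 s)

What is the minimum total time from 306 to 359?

Settle nodes by increasing distance from 306:
306: 0
311: 5  (via 306)
357: 6  (via 306)
323: 6  (via 306)
334: 11  (via 306)
354: 12  (via 357)
359: 13  (via 357)
Shortest route: 306 → 357 → 359 = 13 s.

13 s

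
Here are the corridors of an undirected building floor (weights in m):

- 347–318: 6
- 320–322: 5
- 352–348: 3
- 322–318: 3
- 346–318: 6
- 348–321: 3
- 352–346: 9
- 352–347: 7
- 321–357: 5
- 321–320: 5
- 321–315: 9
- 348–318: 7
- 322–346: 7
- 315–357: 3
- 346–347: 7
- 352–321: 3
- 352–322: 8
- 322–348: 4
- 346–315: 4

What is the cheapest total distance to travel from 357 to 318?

Running Dijkstra from 357:
357: 0
315: 3  (via 357)
321: 5  (via 357)
346: 7  (via 315)
352: 8  (via 321)
348: 8  (via 321)
320: 10  (via 321)
322: 12  (via 348)
318: 13  (via 346)
Shortest route: 357 → 315 → 346 → 318 = 13 m.

13 m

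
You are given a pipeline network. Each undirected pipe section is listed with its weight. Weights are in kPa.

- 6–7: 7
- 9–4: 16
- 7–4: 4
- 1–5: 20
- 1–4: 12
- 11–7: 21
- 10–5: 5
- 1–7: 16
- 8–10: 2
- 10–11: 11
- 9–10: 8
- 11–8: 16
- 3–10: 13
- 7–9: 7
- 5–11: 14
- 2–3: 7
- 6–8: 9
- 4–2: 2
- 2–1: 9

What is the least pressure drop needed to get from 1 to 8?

27 kPa

Running Dijkstra from 1:
1: 0
2: 9  (via 1)
4: 11  (via 2)
7: 15  (via 4)
3: 16  (via 2)
5: 20  (via 1)
6: 22  (via 7)
9: 22  (via 7)
10: 25  (via 5)
8: 27  (via 10)
Shortest route: 1 → 5 → 10 → 8 = 27 kPa.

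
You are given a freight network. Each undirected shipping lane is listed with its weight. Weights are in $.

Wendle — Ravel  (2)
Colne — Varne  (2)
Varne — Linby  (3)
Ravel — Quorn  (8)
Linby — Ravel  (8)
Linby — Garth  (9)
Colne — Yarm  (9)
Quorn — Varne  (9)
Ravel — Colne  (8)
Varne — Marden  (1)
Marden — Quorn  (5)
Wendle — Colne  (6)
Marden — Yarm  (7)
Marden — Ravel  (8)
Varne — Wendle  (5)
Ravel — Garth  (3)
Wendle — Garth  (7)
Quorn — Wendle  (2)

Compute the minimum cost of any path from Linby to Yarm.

Shortest distances from Linby:
Linby: 0
Varne: 3  (via Linby)
Marden: 4  (via Varne)
Colne: 5  (via Varne)
Ravel: 8  (via Linby)
Wendle: 8  (via Varne)
Garth: 9  (via Linby)
Quorn: 9  (via Marden)
Yarm: 11  (via Marden)
Shortest route: Linby → Varne → Marden → Yarm = $11.

$11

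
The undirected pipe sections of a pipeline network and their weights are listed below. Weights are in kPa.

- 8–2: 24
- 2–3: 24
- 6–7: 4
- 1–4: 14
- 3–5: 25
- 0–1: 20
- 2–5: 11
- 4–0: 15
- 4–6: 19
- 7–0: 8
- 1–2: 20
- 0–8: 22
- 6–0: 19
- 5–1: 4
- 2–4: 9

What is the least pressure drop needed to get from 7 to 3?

56 kPa

Compare a few routes:
7 → 6 → 4 → 2 → 3: 4+19+9+24 = 56
7 → 0 → 1 → 5 → 3: 8+20+4+25 = 57
7 → 6 → 4 → 1 → 5 → 3: 4+19+14+4+25 = 66
Cheapest is 7 → 6 → 4 → 2 → 3 at 56 kPa.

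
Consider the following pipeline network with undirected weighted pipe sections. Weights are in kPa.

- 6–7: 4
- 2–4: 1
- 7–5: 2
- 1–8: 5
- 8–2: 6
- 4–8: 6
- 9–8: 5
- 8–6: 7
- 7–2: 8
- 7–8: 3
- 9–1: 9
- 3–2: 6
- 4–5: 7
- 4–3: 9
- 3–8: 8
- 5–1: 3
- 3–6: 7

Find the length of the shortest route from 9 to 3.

13 kPa

Compare a few routes:
9–8–3: 5+8 = 13
9–8–2–3: 5+6+6 = 17
The minimum is 13 kPa via 9–8–3.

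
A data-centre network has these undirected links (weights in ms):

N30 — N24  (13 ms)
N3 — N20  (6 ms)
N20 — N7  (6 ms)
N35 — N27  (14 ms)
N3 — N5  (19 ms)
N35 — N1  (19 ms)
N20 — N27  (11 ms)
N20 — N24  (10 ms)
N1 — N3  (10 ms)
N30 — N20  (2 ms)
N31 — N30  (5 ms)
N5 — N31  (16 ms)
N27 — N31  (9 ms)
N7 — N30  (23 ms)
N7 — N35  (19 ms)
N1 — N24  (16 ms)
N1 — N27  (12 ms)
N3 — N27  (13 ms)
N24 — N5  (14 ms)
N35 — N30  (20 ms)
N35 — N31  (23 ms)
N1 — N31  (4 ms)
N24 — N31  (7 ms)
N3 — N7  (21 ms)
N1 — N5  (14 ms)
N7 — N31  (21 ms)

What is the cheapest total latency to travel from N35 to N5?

Enumerating some paths:
N35 → N1 → N31 → N5: 19+4+16 = 39
N35 → N1 → N5: 19+14 = 33
The minimum is 33 ms via N35 → N1 → N5.

33 ms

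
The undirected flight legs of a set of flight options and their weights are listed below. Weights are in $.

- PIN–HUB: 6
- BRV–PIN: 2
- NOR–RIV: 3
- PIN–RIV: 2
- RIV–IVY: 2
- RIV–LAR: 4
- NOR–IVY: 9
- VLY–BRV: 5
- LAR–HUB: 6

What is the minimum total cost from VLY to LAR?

$13

Enumerating some paths:
VLY–BRV–PIN–RIV–LAR: 5+2+2+4 = 13
VLY–BRV–PIN–HUB–LAR: 5+2+6+6 = 19
The minimum is $13 via VLY–BRV–PIN–RIV–LAR.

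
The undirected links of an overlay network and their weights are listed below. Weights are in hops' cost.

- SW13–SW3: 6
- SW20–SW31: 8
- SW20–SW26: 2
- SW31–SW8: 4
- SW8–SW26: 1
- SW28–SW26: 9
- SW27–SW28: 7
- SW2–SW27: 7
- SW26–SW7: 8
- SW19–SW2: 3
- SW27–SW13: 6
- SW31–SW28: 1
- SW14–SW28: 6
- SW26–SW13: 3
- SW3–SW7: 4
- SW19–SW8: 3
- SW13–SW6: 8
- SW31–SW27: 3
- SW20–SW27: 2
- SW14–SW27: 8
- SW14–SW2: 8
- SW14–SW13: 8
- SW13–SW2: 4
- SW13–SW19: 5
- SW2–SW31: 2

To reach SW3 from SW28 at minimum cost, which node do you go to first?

Compare a few routes:
SW28 → SW31 → SW8 → SW26 → SW13 → SW3: 1+4+1+3+6 = 15
SW28 → SW31 → SW27 → SW13 → SW3: 1+3+6+6 = 16
SW28 → SW31 → SW2 → SW13 → SW3: 1+2+4+6 = 13
The minimum is 13 hops' cost via SW28 → SW31 → SW2 → SW13 → SW3.
So from SW28 the first move is to SW31.

SW31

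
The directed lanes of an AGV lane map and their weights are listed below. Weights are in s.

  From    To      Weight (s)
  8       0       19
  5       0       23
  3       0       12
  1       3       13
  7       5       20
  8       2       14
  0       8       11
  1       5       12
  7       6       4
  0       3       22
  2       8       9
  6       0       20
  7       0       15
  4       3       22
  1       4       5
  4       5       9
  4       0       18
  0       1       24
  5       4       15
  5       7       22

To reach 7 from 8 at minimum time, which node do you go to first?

Compare a few routes:
8 → 0 → 1 → 5 → 7: 19+24+12+22 = 77
8 → 0 → 1 → 4 → 5 → 7: 19+24+5+9+22 = 79
Cheapest is 8 → 0 → 1 → 5 → 7 at 77 s.
So from 8 the first move is to 0.

0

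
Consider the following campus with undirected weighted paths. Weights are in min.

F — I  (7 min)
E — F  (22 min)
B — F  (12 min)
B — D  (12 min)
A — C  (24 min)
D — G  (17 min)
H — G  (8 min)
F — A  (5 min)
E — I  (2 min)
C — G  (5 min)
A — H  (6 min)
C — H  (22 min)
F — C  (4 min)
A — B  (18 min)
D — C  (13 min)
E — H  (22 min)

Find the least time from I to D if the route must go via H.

Best I to H: I–F–A–H costing 18
Shortest H→D: H–G–D = 25
Total via H: 18 + 25 = 43 min.

43 min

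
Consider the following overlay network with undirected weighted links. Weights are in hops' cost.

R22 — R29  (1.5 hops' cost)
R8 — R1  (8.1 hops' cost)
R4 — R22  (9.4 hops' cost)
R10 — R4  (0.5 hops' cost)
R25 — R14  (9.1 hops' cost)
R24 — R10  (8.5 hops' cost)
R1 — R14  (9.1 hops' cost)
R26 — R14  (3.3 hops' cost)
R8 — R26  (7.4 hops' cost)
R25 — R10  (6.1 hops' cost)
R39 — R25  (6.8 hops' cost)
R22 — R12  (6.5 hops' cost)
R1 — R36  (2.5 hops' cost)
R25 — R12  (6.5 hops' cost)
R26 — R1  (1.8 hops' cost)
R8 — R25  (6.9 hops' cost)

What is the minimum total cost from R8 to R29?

21.4 hops' cost

Running Dijkstra from R8:
R8: 0
R25: 6.9  (via R8)
R26: 7.4  (via R8)
R1: 8.1  (via R8)
R36: 10.6  (via R1)
R14: 10.7  (via R26)
R10: 13  (via R25)
R12: 13.4  (via R25)
R4: 13.5  (via R10)
R39: 13.7  (via R25)
R22: 19.9  (via R12)
R29: 21.4  (via R22)
Shortest route: R8 → R25 → R12 → R22 → R29 = 21.4 hops' cost.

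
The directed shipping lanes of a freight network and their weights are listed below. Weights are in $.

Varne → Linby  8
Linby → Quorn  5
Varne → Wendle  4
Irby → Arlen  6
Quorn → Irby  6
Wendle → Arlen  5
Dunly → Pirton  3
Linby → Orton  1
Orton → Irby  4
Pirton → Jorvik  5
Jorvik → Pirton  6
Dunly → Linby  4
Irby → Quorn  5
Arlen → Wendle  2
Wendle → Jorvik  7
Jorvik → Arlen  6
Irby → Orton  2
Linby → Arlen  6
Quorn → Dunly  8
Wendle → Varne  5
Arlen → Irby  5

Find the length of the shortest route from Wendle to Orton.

Candidate routes:
Wendle → Varne → Linby → Orton: 5+8+1 = 14
Wendle → Jorvik → Arlen → Irby → Orton: 7+6+5+2 = 20
Wendle → Varne → Linby → Quorn → Irby → Orton: 5+8+5+6+2 = 26
Wendle → Arlen → Irby → Orton: 5+5+2 = 12
Cheapest is Wendle → Arlen → Irby → Orton at $12.

$12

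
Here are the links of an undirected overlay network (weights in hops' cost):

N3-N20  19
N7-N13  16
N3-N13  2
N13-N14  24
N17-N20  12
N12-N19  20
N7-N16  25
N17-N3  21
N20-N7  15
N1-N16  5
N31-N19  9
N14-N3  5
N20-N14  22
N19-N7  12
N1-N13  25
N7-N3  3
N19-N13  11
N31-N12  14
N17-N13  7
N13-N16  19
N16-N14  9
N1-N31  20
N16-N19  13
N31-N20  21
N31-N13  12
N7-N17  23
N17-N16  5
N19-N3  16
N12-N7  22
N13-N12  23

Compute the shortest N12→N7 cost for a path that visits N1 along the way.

Shortest N12→N1: N12–N31–N1 = 34
Shortest N1→N7: N1–N16–N14–N3–N7 = 22
Total via N1: 34 + 22 = 56 hops' cost.

56 hops' cost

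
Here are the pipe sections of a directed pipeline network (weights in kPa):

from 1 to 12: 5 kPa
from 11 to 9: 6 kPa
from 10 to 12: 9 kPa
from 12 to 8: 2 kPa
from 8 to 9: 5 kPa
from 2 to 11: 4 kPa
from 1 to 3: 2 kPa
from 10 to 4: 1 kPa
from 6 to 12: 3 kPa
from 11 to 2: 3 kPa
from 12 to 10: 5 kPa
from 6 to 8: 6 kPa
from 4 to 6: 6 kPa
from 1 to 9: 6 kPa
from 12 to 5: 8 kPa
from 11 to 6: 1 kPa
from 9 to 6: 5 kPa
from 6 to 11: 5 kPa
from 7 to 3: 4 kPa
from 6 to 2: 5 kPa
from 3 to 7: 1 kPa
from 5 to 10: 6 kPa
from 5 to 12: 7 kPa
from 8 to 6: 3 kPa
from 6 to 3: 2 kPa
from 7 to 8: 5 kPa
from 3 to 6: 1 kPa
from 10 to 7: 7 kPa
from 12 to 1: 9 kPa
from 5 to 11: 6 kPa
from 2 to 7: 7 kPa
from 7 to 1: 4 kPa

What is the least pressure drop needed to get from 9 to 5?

16 kPa

Settle nodes by increasing distance from 9:
9: 0
6: 5  (via 9)
3: 7  (via 6)
7: 8  (via 3)
12: 8  (via 6)
2: 10  (via 6)
8: 10  (via 12)
11: 10  (via 6)
1: 12  (via 7)
10: 13  (via 12)
4: 14  (via 10)
5: 16  (via 12)
Shortest route: 9–6–12–5 = 16 kPa.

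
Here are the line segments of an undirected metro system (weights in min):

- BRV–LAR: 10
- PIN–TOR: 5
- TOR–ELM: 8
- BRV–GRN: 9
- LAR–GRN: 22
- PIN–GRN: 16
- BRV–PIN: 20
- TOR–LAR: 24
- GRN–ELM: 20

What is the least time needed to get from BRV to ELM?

Compare a few routes:
BRV → PIN → TOR → ELM: 20+5+8 = 33
BRV → LAR → TOR → ELM: 10+24+8 = 42
BRV → GRN → ELM: 9+20 = 29
BRV → GRN → PIN → TOR → ELM: 9+16+5+8 = 38
Cheapest is BRV → GRN → ELM at 29 min.

29 min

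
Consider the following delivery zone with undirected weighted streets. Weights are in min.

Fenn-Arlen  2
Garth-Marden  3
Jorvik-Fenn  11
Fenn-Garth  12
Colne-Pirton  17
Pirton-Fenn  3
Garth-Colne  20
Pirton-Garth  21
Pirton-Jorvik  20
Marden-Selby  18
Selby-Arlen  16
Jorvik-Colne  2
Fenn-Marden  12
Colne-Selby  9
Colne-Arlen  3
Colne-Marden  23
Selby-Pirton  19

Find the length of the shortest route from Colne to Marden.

Candidate routes:
Colne–Arlen–Fenn–Garth–Marden: 3+2+12+3 = 20
Colne–Arlen–Fenn–Marden: 3+2+12 = 17
Cheapest is Colne–Arlen–Fenn–Marden at 17 min.

17 min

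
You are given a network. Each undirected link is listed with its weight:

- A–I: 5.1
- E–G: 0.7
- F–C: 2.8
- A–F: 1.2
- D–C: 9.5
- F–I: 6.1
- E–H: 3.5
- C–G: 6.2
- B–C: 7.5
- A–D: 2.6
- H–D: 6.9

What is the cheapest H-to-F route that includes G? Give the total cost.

13.2

Best H to G: H–E–G costing 4.2
Shortest G→F: G–C–F = 9
Total via G: 4.2 + 9 = 13.2.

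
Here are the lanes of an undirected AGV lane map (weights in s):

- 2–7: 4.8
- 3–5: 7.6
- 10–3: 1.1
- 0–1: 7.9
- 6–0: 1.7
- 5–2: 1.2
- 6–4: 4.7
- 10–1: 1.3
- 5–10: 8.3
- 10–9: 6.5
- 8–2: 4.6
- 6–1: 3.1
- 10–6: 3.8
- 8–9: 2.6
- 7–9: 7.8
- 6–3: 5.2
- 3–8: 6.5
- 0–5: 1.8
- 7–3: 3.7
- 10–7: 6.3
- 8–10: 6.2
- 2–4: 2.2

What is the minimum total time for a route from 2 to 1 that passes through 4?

10 s

Shortest 2→4: 2 → 4 = 2.2
Best 4 to 1: 4 → 6 → 1 costing 7.8
Total via 4: 2.2 + 7.8 = 10 s.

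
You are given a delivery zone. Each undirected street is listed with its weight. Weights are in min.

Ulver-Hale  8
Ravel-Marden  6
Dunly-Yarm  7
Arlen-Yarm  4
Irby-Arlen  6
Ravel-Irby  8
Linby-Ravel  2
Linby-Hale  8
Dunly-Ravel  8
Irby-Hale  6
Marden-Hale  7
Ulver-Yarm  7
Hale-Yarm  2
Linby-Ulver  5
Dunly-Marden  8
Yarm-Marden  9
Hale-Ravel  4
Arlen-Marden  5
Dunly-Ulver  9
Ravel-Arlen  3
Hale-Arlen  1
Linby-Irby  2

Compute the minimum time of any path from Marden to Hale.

Compare a few routes:
Marden–Arlen–Hale: 5+1 = 6
Marden–Ravel–Hale: 6+4 = 10
Marden–Hale: 7 = 7
Marden–Ravel–Arlen–Hale: 6+3+1 = 10
Cheapest is Marden–Arlen–Hale at 6 min.

6 min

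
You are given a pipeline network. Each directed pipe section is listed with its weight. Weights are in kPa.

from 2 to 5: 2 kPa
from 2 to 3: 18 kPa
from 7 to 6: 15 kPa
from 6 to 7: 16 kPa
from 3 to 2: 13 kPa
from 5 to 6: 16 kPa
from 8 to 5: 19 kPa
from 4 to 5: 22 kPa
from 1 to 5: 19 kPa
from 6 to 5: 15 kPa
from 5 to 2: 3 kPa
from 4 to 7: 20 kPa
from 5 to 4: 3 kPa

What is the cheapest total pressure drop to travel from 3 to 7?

38 kPa

Settle nodes by increasing distance from 3:
3: 0
2: 13  (via 3)
5: 15  (via 2)
4: 18  (via 5)
6: 31  (via 5)
7: 38  (via 4)
Shortest route: 3 → 2 → 5 → 4 → 7 = 38 kPa.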